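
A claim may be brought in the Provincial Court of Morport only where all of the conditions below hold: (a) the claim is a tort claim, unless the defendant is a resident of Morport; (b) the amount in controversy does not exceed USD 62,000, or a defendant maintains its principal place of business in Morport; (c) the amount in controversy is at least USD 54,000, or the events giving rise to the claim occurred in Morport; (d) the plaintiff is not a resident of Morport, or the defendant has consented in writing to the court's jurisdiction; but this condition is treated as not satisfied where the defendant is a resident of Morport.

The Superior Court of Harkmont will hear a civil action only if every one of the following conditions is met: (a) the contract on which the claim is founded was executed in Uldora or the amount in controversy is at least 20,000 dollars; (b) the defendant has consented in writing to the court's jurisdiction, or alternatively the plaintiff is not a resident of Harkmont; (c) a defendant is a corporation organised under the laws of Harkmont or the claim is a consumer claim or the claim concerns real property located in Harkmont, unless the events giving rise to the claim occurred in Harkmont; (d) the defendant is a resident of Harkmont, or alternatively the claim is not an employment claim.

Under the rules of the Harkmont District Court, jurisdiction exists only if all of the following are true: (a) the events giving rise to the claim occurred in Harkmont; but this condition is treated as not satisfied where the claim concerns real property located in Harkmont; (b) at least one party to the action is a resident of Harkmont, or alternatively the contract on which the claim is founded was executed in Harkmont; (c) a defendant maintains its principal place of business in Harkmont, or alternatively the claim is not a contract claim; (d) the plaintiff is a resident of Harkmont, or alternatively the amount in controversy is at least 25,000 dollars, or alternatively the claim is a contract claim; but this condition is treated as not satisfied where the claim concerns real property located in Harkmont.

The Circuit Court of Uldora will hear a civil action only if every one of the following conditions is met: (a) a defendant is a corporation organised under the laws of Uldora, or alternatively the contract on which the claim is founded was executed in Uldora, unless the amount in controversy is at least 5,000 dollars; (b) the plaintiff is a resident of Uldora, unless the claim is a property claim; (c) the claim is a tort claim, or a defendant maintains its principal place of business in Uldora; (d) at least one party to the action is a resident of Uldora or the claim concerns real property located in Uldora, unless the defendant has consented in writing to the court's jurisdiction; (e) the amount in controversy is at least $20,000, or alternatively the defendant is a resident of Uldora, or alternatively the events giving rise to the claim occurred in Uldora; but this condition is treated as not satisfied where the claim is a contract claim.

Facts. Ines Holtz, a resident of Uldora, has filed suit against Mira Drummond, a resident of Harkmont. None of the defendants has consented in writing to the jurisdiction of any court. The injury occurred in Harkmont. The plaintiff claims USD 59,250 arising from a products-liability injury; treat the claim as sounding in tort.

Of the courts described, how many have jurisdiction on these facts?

The Provincial Court of Morport:
  (a) The claim is a tort claim. Condition met.
  (b) The amount in controversy is 59,250 dollars, within the 62,000 dollars ceiling, so one alternative holds. Met.
  (c) The amount in controversy is $59,250, which meets the 54,000 dollars floor, so one alternative holds. Condition met.
  (d) The plaintiff resides in Uldora, which is not Morport — that alternative is enough. The carve-out does not apply: the defendant resides in Harkmont, not Morport. Met.
  → All conditions met; jurisdiction exists.
The Superior Court of Harkmont:
  (a) The amount in controversy is $59,250, which meets the USD 20,000 floor, so one alternative holds. Condition met.
  (b) The plaintiff resides in Uldora, which is not Harkmont, so one alternative holds. Met.
  (c) No defendant is a corporation; the claim is a tort claim, not a consumer claim; the claim does not concern real property — every alternative fails. However, the operative events occurred in Harkmont, so the 'unless' proviso supplies this condition. Met.
  (d) The defendant resides in Harkmont, so this disjunct is met. Satisfied.
  → Jurisdiction lies.
The Harkmont District Court:
  (a) The operative events occurred in Harkmont. The carve-out does not apply: the claim does not concern real property. Condition met.
  (b) Mira Drummond resides in Harkmont, so this disjunct is met. Met.
  (c) The claim is a tort claim, not a contract claim — that alternative is enough. Met.
  (d) The amount in controversy is 59,250 dollars, which meets the $25,000 floor, so one alternative holds. The exception is not triggered, since the claim does not concern real property. Met.
  → The court has jurisdiction.
The Circuit Court of Uldora:
  (a) No defendant is a corporation; no contract (and hence no place of execution) is alleged — no alternative holds. But the amount in controversy is 59,250 dollars, which meets the $5,000 floor, and the 'unless' clause therefore excuses the requirement. Satisfied.
  (b) The plaintiff resides in Uldora. Satisfied.
  (c) The claim is a tort claim, which satisfies one of the alternatives. Met.
  (d) Ines Holtz resides in Uldora, so this disjunct is met. Satisfied.
  (e) The amount in controversy is 59,250 dollars, which meets the 20,000 dollars floor — that alternative is enough. And the carve-out is inapplicable — the claim is a tort claim, not a contract claim. Condition met.
  → All conditions met; jurisdiction exists.
Courts with jurisdiction: the Provincial Court of Morport, the Superior Court of Harkmont, the Harkmont District Court, the Circuit Court of Uldora — 4 in total.

4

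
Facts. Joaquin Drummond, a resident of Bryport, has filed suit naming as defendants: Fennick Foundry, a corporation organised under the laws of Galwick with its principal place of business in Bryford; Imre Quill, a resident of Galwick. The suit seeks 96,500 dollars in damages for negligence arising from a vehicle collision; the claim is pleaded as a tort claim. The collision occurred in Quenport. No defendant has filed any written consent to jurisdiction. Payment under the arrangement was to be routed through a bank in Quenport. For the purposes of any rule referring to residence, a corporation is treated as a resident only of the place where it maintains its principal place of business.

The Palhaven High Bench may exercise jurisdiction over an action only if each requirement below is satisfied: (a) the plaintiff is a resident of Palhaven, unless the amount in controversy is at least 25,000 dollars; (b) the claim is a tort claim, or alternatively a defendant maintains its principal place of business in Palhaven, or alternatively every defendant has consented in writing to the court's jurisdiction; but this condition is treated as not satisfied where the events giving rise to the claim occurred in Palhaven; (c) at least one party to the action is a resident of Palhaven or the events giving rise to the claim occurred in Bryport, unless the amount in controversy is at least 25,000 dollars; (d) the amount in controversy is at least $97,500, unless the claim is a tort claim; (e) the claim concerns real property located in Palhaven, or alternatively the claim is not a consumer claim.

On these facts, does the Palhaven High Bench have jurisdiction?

The Palhaven High Bench:
  (a) The plaintiff resides in Bryport, not Palhaven. However, the amount in controversy is USD 96,500, which meets the 25,000 dollars floor, so the 'unless' proviso supplies this condition. Condition met.
  (b) The claim is a tort claim, which satisfies one of the alternatives. And the carve-out is inapplicable — the operative events occurred in Quenport, not Palhaven. Met.
  (c) No party resides in Palhaven; the operative events occurred in Quenport, not Bryport — none of the alternatives is met. However, the amount in controversy is $96,500, which meets the 25,000 dollars floor, so the 'unless' proviso supplies this condition. Condition met.
  (d) The amount in controversy is USD 96,500, below the $97,500 floor. However, the claim is a tort claim, so the 'unless' proviso supplies this condition. Met.
  (e) The claim is a tort claim, not a consumer claim, which satisfies one of the alternatives. Satisfied.
  → The court has jurisdiction.

Yes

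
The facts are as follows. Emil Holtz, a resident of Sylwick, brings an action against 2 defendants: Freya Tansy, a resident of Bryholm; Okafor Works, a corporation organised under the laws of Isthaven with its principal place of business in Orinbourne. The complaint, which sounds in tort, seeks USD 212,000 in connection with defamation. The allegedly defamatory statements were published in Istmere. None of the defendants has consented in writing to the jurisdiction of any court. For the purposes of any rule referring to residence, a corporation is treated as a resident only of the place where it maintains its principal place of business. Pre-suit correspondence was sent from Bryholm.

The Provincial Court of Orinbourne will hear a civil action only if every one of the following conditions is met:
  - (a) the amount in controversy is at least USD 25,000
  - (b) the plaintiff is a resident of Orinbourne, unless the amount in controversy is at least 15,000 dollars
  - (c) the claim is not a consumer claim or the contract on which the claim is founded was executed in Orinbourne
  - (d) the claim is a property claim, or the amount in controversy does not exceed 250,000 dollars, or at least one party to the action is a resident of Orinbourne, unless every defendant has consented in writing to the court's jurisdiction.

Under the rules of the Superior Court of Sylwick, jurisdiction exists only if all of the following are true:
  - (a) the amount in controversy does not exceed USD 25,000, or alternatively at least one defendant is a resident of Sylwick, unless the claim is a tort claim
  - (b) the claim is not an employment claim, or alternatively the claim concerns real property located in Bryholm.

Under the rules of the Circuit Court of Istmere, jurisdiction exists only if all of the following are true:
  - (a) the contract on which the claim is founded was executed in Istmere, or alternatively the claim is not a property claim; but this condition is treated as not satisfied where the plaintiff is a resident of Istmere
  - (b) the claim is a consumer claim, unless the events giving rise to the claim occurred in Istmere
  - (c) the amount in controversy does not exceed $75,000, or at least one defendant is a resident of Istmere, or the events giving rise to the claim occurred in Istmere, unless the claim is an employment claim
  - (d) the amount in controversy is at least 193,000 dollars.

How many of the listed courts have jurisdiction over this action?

The Provincial Court of Orinbourne:
  (a) The amount in controversy is USD 212,000, which meets the $25,000 floor. Met.
  (b) The plaintiff resides in Sylwick, not Orinbourne. The proviso rescues it, though: the amount in controversy is 212,000 dollars, which meets the USD 15,000 floor. Satisfied.
  (c) The claim is a tort claim, not a consumer claim, so one alternative holds. Satisfied.
  (d) The amount in controversy is $212,000, within the $250,000 ceiling, which satisfies one of the alternatives. Condition met.
  → The court has jurisdiction.
The Superior Court of Sylwick:
  (a) The amount in controversy is $212,000, above the $25,000 ceiling; no defendant resides in Sylwick (they reside in Bryholm, Orinbourne) — no alternative holds. The proviso rescues it, though: the claim is a tort claim. Condition met.
  (b) The claim is a tort claim, not an employment claim — that alternative is enough. Condition met.
  → Jurisdiction lies.
The Circuit Court of Istmere:
  (a) The claim is a tort claim, not a property claim, which satisfies one of the alternatives. The carve-out does not apply: the plaintiff resides in Sylwick, not Istmere. Condition met.
  (b) The claim is a tort claim, not a consumer claim. The proviso rescues it, though: the operative events occurred in Istmere. Satisfied.
  (c) The operative events occurred in Istmere, so this disjunct is met. Met.
  (d) The amount in controversy is 212,000 dollars, which meets the USD 193,000 floor. Met.
  → The court has jurisdiction.
Courts with jurisdiction: the Provincial Court of Orinbourne, the Superior Court of Sylwick, the Circuit Court of Istmere — 3 in total.

3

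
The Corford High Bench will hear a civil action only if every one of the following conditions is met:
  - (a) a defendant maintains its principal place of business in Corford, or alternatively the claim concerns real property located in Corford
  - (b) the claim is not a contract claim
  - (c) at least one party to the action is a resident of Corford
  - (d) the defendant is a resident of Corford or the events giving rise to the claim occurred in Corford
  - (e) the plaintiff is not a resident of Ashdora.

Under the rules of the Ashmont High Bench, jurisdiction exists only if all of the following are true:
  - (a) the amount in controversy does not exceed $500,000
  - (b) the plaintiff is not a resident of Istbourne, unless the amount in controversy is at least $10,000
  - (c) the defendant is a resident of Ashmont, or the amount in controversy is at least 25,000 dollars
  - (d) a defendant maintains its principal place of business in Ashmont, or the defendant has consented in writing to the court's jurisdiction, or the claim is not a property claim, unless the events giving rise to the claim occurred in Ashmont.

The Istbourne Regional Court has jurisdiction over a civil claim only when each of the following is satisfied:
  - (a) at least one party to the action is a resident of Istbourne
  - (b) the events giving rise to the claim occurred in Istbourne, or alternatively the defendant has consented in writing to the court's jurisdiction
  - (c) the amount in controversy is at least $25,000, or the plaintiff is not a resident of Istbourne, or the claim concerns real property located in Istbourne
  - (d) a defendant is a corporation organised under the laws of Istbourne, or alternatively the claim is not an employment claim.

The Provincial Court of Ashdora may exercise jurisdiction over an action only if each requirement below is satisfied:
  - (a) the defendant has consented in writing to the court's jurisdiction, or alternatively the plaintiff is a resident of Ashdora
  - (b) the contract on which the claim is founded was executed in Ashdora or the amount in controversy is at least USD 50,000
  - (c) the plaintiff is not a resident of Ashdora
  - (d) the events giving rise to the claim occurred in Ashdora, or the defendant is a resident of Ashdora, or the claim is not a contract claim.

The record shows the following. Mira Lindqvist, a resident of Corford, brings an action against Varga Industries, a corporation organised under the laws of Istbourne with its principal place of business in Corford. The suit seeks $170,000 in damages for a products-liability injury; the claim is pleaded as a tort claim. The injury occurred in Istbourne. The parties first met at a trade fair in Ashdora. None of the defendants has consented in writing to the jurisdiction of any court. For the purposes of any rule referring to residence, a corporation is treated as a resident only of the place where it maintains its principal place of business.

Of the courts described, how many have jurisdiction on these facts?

The Corford High Bench:
  (a) Varga Industries has its principal place of business in Corford, which satisfies one of the alternatives. Satisfied.
  (b) The claim is a tort claim, not a contract claim. Condition met.
  (c) Mira Lindqvist resides in Corford. Condition met.
  (d) The defendant resides in Corford — that alternative is enough. Condition met.
  (e) The plaintiff resides in Corford, which is not Ashdora. Satisfied.
  → Every requirement is satisfied — jurisdiction.
The Ashmont High Bench:
  (a) The amount in controversy is USD 170,000, within the $500,000 ceiling. Satisfied.
  (b) The plaintiff resides in Corford, which is not Istbourne. Satisfied.
  (c) The amount in controversy is USD 170,000, which meets the 25,000 dollars floor — that alternative is enough. Condition met.
  (d) The claim is a tort claim, not a property claim, which satisfies one of the alternatives. Satisfied.
  → Jurisdiction lies.
The Istbourne Regional Court:
  (a) No party resides in Istbourne. Condition not met.
  (b) The operative events occurred in Istbourne, so this disjunct is met. Met.
  (c) The amount in controversy is 170,000 dollars, which meets the USD 25,000 floor, which satisfies one of the alternatives. Met.
  (d) Varga Industries is organised under the laws of Istbourne — that alternative is enough. Satisfied.
  → No jurisdiction.
The Provincial Court of Ashdora:
  (a) No such written consent has been filed; the plaintiff resides in Corford, not Ashdora — no alternative holds. Fails.
  (b) The amount in controversy is USD 170,000, which meets the 50,000 dollars floor, so one alternative holds. Condition met.
  (c) The plaintiff resides in Corford, which is not Ashdora. Met.
  (d) The claim is a tort claim, not a contract claim — that alternative is enough. Met.
  → No jurisdiction.
Courts with jurisdiction: the Corford High Bench, the Ashmont High Bench — 2 in total.

2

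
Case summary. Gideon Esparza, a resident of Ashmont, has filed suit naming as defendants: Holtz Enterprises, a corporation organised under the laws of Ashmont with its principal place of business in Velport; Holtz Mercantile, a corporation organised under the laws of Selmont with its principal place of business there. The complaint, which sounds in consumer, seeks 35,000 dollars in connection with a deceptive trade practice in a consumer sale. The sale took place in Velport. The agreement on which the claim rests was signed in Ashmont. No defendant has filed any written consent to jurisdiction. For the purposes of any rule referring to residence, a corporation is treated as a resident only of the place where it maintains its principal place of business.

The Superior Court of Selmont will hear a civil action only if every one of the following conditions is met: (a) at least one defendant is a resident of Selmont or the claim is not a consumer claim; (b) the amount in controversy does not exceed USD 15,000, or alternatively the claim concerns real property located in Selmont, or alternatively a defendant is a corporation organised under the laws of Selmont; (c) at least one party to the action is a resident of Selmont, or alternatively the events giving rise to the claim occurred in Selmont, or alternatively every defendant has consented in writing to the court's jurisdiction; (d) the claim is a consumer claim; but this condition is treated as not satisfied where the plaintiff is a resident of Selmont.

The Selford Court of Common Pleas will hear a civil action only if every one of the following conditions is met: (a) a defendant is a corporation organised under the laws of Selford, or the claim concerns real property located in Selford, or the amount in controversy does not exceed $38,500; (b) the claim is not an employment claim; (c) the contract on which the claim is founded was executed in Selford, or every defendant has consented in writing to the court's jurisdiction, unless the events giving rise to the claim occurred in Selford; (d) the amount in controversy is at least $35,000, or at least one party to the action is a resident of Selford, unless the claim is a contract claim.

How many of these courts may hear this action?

1

The Superior Court of Selmont:
  (a) Holtz Mercantile resides in Selmont, so this disjunct is met. Condition met.
  (b) Holtz Mercantile is organised under the laws of Selmont, which satisfies one of the alternatives. Met.
  (c) Holtz Mercantile resides in Selmont, so this disjunct is met. Condition met.
  (d) The claim is a consumer claim. The exception is not triggered, since the plaintiff resides in Ashmont, not Selmont. Condition met.
  → Jurisdiction lies.
The Selford Court of Common Pleas:
  (a) The amount in controversy is $35,000, within the USD 38,500 ceiling, so this disjunct is met. Condition met.
  (b) The claim is a consumer claim, not an employment claim. Satisfied.
  (c) The contract was executed in Ashmont, not Selford; no such written consent has been filed — every alternative fails. Nor does the 'unless' clause help: the operative events occurred in Velport, not Selford. Not satisfied.
  (d) The amount in controversy is 35,000 dollars, which meets the $35,000 floor, so one alternative holds. Condition met.
  → At least one condition fails; no jurisdiction.
Courts with jurisdiction: the Superior Court of Selmont — 1 in total.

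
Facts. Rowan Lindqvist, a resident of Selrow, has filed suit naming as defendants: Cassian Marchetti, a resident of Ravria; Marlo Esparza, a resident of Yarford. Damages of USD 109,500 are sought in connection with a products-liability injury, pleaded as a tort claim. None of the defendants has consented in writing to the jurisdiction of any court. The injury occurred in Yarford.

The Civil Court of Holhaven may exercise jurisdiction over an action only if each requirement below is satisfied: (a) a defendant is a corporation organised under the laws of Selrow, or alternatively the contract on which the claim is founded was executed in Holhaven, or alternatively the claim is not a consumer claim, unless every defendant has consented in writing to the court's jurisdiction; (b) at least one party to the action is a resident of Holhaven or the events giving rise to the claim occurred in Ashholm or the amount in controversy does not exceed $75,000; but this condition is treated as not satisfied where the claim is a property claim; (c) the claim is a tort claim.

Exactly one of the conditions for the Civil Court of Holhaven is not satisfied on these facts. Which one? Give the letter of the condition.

(b)

The Civil Court of Holhaven:
  (a) The claim is a tort claim, not a consumer claim — that alternative is enough. Satisfied.
  (b) No party resides in Holhaven; the operative events occurred in Yarford, not Ashholm; the amount in controversy is USD 109,500, above the 75,000 dollars ceiling — every alternative fails. Fails.
  (c) The claim is a tort claim. Met.
Only condition (b) fails.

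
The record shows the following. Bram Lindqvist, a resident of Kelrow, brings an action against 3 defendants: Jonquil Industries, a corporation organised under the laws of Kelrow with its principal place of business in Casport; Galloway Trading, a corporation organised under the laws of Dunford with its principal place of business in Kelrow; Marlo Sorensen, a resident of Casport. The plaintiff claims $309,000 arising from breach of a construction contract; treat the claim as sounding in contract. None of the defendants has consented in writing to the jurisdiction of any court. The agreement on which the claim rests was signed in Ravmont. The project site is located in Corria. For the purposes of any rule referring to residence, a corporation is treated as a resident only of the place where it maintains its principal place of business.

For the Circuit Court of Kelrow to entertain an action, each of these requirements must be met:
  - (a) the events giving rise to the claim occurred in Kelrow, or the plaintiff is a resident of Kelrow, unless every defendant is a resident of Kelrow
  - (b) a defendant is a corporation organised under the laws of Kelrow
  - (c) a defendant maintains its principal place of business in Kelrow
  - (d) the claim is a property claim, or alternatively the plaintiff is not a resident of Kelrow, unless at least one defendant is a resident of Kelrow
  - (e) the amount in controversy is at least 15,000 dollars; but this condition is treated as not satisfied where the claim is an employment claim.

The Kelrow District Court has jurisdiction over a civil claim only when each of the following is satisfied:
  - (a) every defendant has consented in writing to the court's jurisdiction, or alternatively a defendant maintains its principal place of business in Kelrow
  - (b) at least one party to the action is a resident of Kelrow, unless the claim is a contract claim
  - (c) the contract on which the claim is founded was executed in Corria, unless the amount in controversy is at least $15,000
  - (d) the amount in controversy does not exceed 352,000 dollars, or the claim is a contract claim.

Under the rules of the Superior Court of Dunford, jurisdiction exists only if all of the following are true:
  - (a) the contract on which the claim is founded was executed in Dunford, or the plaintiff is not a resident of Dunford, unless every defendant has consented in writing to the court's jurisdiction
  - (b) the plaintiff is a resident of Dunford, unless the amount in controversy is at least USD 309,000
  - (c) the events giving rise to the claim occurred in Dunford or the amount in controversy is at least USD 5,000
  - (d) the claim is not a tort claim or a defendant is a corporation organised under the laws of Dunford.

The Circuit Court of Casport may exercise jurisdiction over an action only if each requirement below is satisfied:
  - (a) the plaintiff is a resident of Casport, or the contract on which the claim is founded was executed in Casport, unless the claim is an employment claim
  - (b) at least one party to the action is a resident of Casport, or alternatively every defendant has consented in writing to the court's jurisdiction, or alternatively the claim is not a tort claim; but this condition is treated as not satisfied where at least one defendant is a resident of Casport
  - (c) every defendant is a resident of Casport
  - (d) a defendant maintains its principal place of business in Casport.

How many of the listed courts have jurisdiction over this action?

3

The Circuit Court of Kelrow:
  (a) The plaintiff resides in Kelrow, which satisfies one of the alternatives. Satisfied.
  (b) Jonquil Industries is organised under the laws of Kelrow. Satisfied.
  (c) Galloway Trading has its principal place of business in Kelrow. Satisfied.
  (d) The claim is a contract claim, not a property claim; the plaintiff resides in Kelrow — every alternative fails. The proviso rescues it, though: Galloway Trading resides in Kelrow. Met.
  (e) The amount in controversy is 309,000 dollars, which meets the USD 15,000 floor. And the carve-out is inapplicable — the claim is a contract claim, not an employment claim. Satisfied.
  → Every requirement is satisfied — jurisdiction.
The Kelrow District Court:
  (a) Galloway Trading has its principal place of business in Kelrow, which satisfies one of the alternatives. Satisfied.
  (b) Bram Lindqvist resides in Kelrow. Met.
  (c) The contract was executed in Ravmont, not Corria. The proviso rescues it, though: the amount in controversy is USD 309,000, which meets the USD 15,000 floor. Condition met.
  (d) The amount in controversy is USD 309,000, within the $352,000 ceiling, so one alternative holds. Condition met.
  → Jurisdiction lies.
The Superior Court of Dunford:
  (a) The plaintiff resides in Kelrow, which is not Dunford, which satisfies one of the alternatives. Satisfied.
  (b) The plaintiff resides in Kelrow, not Dunford. The proviso rescues it, though: the amount in controversy is $309,000, which meets the 309,000 dollars floor. Satisfied.
  (c) The amount in controversy is $309,000, which meets the $5,000 floor, which satisfies one of the alternatives. Satisfied.
  (d) The claim is a contract claim, not a tort claim, which satisfies one of the alternatives. Satisfied.
  → The court has jurisdiction.
The Circuit Court of Casport:
  (a) The plaintiff resides in Kelrow, not Casport; the contract was executed in Ravmont, not Casport — none of the alternatives is met. Nor does the 'unless' clause help: the claim is a contract claim, not an employment claim. Not satisfied.
  (b) Jonquil Industries resides in Casport, which satisfies one of the alternatives. But Jonquil Industries resides in Casport, triggering the carve-out and defeating this condition. Condition not met.
  (c) The defendants reside as follows — Jonquil Industries in Casport, Galloway Trading in Kelrow, Marlo Sorensen in Casport — not all in Casport. Not met.
  (d) Jonquil Industries has its principal place of business in Casport. Met.
  → No jurisdiction.
Courts with jurisdiction: the Circuit Court of Kelrow, the Kelrow District Court, the Superior Court of Dunford — 3 in total.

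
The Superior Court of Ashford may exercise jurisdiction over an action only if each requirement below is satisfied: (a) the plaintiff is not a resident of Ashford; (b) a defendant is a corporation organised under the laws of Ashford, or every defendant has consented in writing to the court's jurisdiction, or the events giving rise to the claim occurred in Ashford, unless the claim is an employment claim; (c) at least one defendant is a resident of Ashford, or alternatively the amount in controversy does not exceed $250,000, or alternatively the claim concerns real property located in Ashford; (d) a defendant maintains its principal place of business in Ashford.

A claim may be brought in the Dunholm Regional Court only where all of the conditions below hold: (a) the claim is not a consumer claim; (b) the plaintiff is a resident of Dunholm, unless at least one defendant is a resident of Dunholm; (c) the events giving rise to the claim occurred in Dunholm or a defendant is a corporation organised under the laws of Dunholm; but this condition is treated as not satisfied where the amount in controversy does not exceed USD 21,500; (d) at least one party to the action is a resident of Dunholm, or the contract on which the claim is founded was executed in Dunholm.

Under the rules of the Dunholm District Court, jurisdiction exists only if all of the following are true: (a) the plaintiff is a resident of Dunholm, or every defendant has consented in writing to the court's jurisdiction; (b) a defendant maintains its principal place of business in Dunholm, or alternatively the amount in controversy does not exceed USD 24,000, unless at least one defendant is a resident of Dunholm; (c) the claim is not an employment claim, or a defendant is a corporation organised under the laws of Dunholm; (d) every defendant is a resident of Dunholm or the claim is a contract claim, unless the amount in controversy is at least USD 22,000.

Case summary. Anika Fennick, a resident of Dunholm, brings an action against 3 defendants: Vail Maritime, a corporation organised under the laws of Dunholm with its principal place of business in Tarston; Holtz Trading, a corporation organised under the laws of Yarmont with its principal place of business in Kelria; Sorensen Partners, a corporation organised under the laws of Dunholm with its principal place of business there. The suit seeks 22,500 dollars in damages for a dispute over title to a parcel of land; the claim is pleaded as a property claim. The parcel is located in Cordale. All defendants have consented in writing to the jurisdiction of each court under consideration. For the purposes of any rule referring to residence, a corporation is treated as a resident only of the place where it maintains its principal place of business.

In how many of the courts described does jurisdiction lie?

The Superior Court of Ashford:
  (a) The plaintiff resides in Dunholm, which is not Ashford. Met.
  (b) Every defendant has filed written consent — that alternative is enough. Satisfied.
  (c) The amount in controversy is USD 22,500, within the USD 250,000 ceiling, which satisfies one of the alternatives. Met.
  (d) The corporate defendant(s) have their principal place of business in Dunholm, Kelria, Tarston, not Ashford. Not met.
  → The court lacks jurisdiction.
The Dunholm Regional Court:
  (a) The claim is a property claim, not a consumer claim. Condition met.
  (b) The plaintiff resides in Dunholm. Condition met.
  (c) Vail Maritime is organised under the laws of Dunholm — that alternative is enough. The exception is not triggered, since the amount in controversy is USD 22,500, above the $21,500 ceiling. Condition met.
  (d) Anika Fennick resides in Dunholm — that alternative is enough. Met.
  → Jurisdiction lies.
The Dunholm District Court:
  (a) The plaintiff resides in Dunholm, which satisfies one of the alternatives. Met.
  (b) Sorensen Partners has its principal place of business in Dunholm — that alternative is enough. Condition met.
  (c) The claim is a property claim, not an employment claim, which satisfies one of the alternatives. Condition met.
  (d) The defendants reside as follows — Vail Maritime in Tarston, Holtz Trading in Kelria, Sorensen Partners in Dunholm — not all in Dunholm; the claim is a property claim, not a contract claim — no alternative holds. But the amount in controversy is USD 22,500, which meets the USD 22,000 floor, and the 'unless' clause therefore excuses the requirement. Satisfied.
  → All conditions met; jurisdiction exists.
Courts with jurisdiction: the Dunholm Regional Court, the Dunholm District Court — 2 in total.

2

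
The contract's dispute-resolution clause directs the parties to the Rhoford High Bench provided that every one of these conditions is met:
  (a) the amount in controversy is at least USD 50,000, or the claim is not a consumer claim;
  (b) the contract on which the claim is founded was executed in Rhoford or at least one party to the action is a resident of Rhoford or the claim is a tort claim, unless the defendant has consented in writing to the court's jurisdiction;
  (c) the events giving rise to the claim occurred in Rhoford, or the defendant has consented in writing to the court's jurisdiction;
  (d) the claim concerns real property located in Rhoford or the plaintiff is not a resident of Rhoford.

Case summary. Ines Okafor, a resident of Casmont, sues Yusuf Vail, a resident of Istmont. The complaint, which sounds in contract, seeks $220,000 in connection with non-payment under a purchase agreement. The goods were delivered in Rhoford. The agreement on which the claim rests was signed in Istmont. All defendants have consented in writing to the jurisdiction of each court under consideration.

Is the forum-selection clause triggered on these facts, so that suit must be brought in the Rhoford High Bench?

The Rhoford High Bench:
  (a) The amount in controversy is 220,000 dollars, which meets the $50,000 floor — that alternative is enough. Met.
  (b) The contract was executed in Istmont, not Rhoford; no party resides in Rhoford; the claim is a contract claim, not a tort claim — none of the alternatives is met. But every defendant has filed written consent, and the 'unless' clause therefore excuses the requirement. Condition met.
  (c) The operative events occurred in Rhoford, which satisfies one of the alternatives. Satisfied.
  (d) The plaintiff resides in Casmont, which is not Rhoford, which satisfies one of the alternatives. Met.
  → The clause applies.

Yes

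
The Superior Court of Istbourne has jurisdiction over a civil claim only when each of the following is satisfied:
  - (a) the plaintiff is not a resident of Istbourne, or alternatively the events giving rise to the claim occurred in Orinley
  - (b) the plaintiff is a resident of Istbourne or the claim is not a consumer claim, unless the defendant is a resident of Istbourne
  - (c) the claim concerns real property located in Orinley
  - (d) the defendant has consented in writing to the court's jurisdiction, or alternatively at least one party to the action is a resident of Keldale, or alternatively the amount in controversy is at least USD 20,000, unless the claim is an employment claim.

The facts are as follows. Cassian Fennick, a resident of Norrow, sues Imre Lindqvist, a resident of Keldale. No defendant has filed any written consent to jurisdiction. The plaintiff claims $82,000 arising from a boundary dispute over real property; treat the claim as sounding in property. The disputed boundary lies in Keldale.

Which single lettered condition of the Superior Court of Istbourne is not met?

The Superior Court of Istbourne:
  (a) The plaintiff resides in Norrow, which is not Istbourne, so one alternative holds. Satisfied.
  (b) The claim is a property claim, not a consumer claim, so this disjunct is met. Met.
  (c) The property lies in Keldale, not Orinley. Condition not met.
  (d) Imre Lindqvist resides in Keldale — that alternative is enough. Met.
Only condition (c) fails.

(c)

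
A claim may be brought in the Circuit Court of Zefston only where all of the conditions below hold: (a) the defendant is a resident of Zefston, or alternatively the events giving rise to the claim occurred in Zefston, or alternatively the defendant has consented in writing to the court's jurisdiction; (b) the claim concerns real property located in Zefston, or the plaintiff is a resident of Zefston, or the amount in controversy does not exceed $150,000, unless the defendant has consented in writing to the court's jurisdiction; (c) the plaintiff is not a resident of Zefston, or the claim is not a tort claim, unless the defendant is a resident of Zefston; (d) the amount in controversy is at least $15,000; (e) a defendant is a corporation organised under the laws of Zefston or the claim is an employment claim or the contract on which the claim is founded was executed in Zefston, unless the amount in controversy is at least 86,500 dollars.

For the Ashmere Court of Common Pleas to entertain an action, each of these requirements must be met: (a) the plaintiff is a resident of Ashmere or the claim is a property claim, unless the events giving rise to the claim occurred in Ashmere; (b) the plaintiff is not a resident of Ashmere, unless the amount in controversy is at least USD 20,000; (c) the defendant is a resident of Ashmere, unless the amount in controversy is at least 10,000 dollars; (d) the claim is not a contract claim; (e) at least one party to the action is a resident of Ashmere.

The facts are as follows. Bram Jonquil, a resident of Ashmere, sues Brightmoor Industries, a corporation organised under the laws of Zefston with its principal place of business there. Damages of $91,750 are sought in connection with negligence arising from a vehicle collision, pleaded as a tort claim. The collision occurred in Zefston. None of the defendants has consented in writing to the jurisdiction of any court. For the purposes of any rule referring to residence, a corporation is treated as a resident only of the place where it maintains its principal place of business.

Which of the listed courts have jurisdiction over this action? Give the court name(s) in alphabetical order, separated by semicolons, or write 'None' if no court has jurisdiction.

the Ashmere Court of Common Pleas; the Circuit Court of Zefston

The Circuit Court of Zefston:
  (a) The defendant resides in Zefston, so this disjunct is met. Satisfied.
  (b) The amount in controversy is $91,750, within the $150,000 ceiling, so one alternative holds. Condition met.
  (c) The plaintiff resides in Ashmere, which is not Zefston — that alternative is enough. Met.
  (d) The amount in controversy is $91,750, which meets the $15,000 floor. Satisfied.
  (e) Brightmoor Industries is organised under the laws of Zefston, so one alternative holds. Satisfied.
  → Every requirement is satisfied — jurisdiction.
The Ashmere Court of Common Pleas:
  (a) The plaintiff resides in Ashmere, which satisfies one of the alternatives. Met.
  (b) The plaintiff resides in Ashmere. The proviso rescues it, though: the amount in controversy is $91,750, which meets the USD 20,000 floor. Condition met.
  (c) The defendant resides in Zefston, not Ashmere. The proviso rescues it, though: the amount in controversy is $91,750, which meets the $10,000 floor. Condition met.
  (d) The claim is a tort claim, not a contract claim. Condition met.
  (e) Bram Jonquil resides in Ashmere. Satisfied.
  → Every requirement is satisfied — jurisdiction.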